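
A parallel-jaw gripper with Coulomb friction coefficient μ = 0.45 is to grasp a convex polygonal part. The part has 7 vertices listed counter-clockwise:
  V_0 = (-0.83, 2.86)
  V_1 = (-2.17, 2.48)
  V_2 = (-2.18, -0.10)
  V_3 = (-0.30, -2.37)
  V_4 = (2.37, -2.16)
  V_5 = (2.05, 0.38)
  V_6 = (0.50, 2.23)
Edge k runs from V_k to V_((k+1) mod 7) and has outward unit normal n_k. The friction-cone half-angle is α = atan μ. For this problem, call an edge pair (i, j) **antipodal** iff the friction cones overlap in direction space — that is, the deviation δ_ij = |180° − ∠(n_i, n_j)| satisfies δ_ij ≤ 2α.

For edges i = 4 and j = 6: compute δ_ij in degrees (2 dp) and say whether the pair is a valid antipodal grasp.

α = atan 0.45 = 24.23°;  2α = 48.46°
edge 4: e_4 = (-0.32, +2.54);  n_4 = (+0.9922, +0.1250)
edge 6: e_6 = (-1.33, +0.63);  n_6 = (+0.4281, +0.9037)
∠(n_4, n_6) = 57.47°
δ = |180° − 57.47°| = 122.53°
122.53° > 2α = 48.46°  →  invalid

δ = 122.53°, invalid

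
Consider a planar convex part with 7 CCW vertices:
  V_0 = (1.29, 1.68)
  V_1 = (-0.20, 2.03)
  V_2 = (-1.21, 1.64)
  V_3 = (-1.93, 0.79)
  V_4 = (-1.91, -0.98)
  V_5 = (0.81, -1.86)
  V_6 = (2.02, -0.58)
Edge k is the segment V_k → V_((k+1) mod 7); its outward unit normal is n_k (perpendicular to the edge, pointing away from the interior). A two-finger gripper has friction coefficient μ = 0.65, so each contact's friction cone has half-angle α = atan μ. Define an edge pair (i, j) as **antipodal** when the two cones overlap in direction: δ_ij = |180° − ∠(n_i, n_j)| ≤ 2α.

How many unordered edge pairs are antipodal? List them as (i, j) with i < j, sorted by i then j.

α = atan 0.65 = 33.02°;  2α = 66.05°
n_0 = (+0.2287, +0.9735)
n_1 = (-0.3602, +0.9329)
n_2 = (-0.7630, +0.6463)
n_3 = (-0.9999, -0.0113)
n_4 = (-0.3078, -0.9514)
n_5 = (+0.7267, -0.6870)
n_6 = (+0.9516, +0.3074)
  (0,1): δ = 145.67°  ·
  (0,2): δ = 117.05°  ·
  (0,3): δ = 76.13°  ·
  (0,4): δ = 4.71°  ✓
  (0,5): δ = 59.83°  ✓
  (0,6): δ = 121.12°  ·
  (1,2): δ = 151.38°  ·
  (1,3): δ = 110.47°  ·
  (1,4): δ = 39.04°  ✓
  (1,5): δ = 25.50°  ✓
  (1,6): δ = 86.79°  ·
  (2,3): δ = 139.09°  ·
  (2,4): δ = 67.66°  ·
  (2,5): δ = 3.12°  ✓
  (2,6): δ = 58.17°  ✓
  (3,4): δ = 108.58°  ·
  (3,5): δ = 44.04°  ✓
  (3,6): δ = 17.25°  ✓
  (4,5): δ = 115.46°  ·
  (4,6): δ = 54.17°  ✓
  (5,6): δ = 118.71°  ·
antipodal pairs: 9

count = 9; pairs: (0,4), (0,5), (1,4), (1,5), (2,5), (2,6), (3,5), (3,6), (4,6)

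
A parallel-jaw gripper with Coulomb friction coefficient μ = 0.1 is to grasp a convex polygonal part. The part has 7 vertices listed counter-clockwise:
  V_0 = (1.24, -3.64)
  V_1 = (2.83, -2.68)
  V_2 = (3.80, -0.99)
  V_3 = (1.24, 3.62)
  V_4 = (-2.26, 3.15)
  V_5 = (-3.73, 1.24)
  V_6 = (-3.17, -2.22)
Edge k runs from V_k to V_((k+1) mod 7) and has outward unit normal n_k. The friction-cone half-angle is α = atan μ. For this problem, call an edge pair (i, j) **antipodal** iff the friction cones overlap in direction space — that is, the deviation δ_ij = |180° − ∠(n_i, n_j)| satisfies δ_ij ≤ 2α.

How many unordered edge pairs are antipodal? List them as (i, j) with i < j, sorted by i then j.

α = atan 0.1 = 5.71°;  2α = 11.42°
n_0 = (+0.5169, -0.8561)
n_1 = (+0.8673, -0.4978)
n_2 = (+0.8742, +0.4855)
n_3 = (-0.1331, +0.9911)
n_4 = (-0.7925, +0.6099)
n_5 = (-0.9872, -0.1598)
n_6 = (-0.3065, -0.9519)
  (0,1): δ = 150.98°  ·
  (0,2): δ = 92.08°  ·
  (0,3): δ = 23.47°  ·
  (0,4): δ = 21.29°  ·
  (0,5): δ = 68.07°  ·
  (0,6): δ = 131.03°  ·
  (1,2): δ = 121.10°  ·
  (1,3): δ = 52.50°  ·
  (1,4): δ = 7.73°  ✓
  (1,5): δ = 39.05°  ·
  (1,6): δ = 102.01°  ·
  (2,3): δ = 111.40°  ·
  (2,4): δ = 66.63°  ·
  (2,5): δ = 19.85°  ·
  (2,6): δ = 43.11°  ·
  (3,4): δ = 135.23°  ·
  (3,5): δ = 88.45°  ·
  (3,6): δ = 25.50°  ·
  (4,5): δ = 133.22°  ·
  (4,6): δ = 70.27°  ·
  (5,6): δ = 117.04°  ·
antipodal pairs: 1

count = 1; pairs: (1,4)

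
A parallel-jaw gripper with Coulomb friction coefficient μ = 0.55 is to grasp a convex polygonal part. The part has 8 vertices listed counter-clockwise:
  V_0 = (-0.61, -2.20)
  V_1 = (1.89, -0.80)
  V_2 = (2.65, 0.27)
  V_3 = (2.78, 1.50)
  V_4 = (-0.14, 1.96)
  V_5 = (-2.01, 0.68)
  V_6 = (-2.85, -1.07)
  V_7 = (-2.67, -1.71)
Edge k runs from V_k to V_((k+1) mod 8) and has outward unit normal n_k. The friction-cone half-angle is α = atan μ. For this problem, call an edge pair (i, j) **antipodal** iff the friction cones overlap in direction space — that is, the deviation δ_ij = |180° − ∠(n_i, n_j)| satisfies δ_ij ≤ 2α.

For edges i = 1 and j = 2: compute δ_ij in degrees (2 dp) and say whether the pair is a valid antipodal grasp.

α = atan 0.55 = 28.81°;  2α = 57.62°
edge 1: e_1 = (+0.76, +1.07);  n_1 = (+0.8153, -0.5791)
edge 2: e_2 = (+0.13, +1.23);  n_2 = (+0.9945, -0.1051)
∠(n_1, n_2) = 29.35°
δ = |180° − 29.35°| = 150.65°
150.65° > 2α = 57.62°  →  invalid

δ = 150.65°, invalid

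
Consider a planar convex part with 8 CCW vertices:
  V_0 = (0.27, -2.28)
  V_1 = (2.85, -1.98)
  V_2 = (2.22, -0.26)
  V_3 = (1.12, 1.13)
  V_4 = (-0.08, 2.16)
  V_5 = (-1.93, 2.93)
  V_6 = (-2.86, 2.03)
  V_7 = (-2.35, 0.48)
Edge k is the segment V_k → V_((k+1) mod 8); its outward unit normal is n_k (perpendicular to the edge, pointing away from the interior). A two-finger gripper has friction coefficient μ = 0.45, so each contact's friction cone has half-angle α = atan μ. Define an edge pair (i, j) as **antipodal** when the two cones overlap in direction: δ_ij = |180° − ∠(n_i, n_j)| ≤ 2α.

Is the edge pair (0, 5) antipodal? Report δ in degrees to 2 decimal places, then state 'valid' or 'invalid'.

α = atan 0.45 = 24.23°;  2α = 48.46°
edge 0: e_0 = (+2.58, +0.30);  n_0 = (+0.1155, -0.9933)
edge 5: e_5 = (-0.93, -0.90);  n_5 = (-0.6954, +0.7186)
∠(n_0, n_5) = 142.57°
δ = |180° − 142.57°| = 37.43°
37.43° ≤ 2α = 48.46°  →  valid

δ = 37.43°, valid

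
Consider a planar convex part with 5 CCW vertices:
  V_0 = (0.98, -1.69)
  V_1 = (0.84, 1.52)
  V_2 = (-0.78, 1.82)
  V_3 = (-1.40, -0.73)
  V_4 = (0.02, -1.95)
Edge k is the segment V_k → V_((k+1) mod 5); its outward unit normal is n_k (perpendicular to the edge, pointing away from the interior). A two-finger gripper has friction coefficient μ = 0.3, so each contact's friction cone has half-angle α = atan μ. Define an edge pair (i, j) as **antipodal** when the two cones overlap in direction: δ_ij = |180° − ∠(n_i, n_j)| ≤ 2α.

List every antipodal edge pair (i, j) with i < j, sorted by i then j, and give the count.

count = 3; pairs: (0,2), (1,3), (1,4)

α = atan 0.3 = 16.70°;  2α = 33.40°
n_0 = (+0.9991, +0.0436)
n_1 = (+0.1821, +0.9833)
n_2 = (-0.9717, +0.2363)
n_3 = (-0.6517, -0.7585)
n_4 = (+0.2614, -0.9652)
  (0,1): δ = 102.99°  ·
  (0,2): δ = 16.16°  ✓
  (0,3): δ = 46.84°  ·
  (0,4): δ = 102.66°  ·
  (1,2): δ = 93.17°  ·
  (1,3): δ = 30.18°  ✓
  (1,4): δ = 25.65°  ✓
  (2,3): δ = 117.00°  ·
  (2,4): δ = 61.18°  ·
  (3,4): δ = 124.18°  ·
antipodal pairs: 3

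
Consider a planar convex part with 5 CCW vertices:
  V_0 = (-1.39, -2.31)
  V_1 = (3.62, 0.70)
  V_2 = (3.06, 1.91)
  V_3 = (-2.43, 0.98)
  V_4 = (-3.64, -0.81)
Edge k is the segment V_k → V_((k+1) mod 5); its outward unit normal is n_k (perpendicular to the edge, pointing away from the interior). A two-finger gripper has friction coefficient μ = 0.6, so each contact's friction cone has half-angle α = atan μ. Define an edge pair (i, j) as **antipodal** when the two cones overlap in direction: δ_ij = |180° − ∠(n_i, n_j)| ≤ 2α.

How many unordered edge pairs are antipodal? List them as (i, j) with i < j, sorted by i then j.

α = atan 0.6 = 30.96°;  2α = 61.93°
n_0 = (+0.5150, -0.8572)
n_1 = (+0.9075, +0.4200)
n_2 = (-0.1670, +0.9860)
n_3 = (-0.8285, +0.5600)
n_4 = (-0.5547, -0.8321)
  (0,1): δ = 96.16°  ·
  (0,2): δ = 21.38°  ✓
  (0,3): δ = 24.94°  ✓
  (0,4): δ = 115.31°  ·
  (1,2): δ = 105.22°  ·
  (1,3): δ = 58.89°  ✓
  (1,4): δ = 31.47°  ✓
  (2,3): δ = 133.67°  ·
  (2,4): δ = 43.30°  ✓
  (3,4): δ = 89.63°  ·
antipodal pairs: 5

count = 5; pairs: (0,2), (0,3), (1,3), (1,4), (2,4)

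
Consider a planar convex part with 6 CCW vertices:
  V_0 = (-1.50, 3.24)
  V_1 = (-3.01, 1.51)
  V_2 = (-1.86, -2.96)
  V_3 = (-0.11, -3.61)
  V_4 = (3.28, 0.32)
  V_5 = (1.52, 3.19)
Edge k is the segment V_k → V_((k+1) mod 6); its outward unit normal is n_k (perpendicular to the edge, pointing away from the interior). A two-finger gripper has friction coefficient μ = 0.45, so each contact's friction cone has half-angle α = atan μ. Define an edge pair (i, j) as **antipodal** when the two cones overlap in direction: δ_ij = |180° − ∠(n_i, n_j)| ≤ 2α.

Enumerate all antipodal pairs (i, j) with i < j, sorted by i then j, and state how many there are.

α = atan 0.45 = 24.23°;  2α = 48.46°
n_0 = (-0.7534, +0.6576)
n_1 = (-0.9685, -0.2492)
n_2 = (-0.3482, -0.9374)
n_3 = (+0.7572, -0.6532)
n_4 = (+0.8525, +0.5228)
n_5 = (+0.0166, +0.9999)
  (0,1): δ = 124.46°  ·
  (0,2): δ = 69.26°  ·
  (0,3): δ = 0.33°  ✓
  (0,4): δ = 72.63°  ·
  (0,5): δ = 130.17°  ·
  (1,2): δ = 124.80°  ·
  (1,3): δ = 55.21°  ·
  (1,4): δ = 17.09°  ✓
  (1,5): δ = 74.62°  ·
  (2,3): δ = 110.40°  ·
  (2,4): δ = 38.11°  ✓
  (2,5): δ = 19.43°  ✓
  (3,4): δ = 107.70°  ·
  (3,5): δ = 50.17°  ·
  (4,5): δ = 122.47°  ·
antipodal pairs: 4

count = 4; pairs: (0,3), (1,4), (2,4), (2,5)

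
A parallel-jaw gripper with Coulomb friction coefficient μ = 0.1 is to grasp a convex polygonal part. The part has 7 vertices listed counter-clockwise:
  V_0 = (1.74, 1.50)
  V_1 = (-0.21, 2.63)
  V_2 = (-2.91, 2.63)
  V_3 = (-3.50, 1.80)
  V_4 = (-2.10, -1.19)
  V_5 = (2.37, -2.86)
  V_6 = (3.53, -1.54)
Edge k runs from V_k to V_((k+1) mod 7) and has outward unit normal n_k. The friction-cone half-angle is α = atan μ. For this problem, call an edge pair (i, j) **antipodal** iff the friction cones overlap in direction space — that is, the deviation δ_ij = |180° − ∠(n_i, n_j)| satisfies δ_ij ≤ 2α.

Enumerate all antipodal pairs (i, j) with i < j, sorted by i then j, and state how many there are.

count = 3; pairs: (0,4), (2,5), (3,6)

α = atan 0.1 = 5.71°;  2α = 11.42°
n_0 = (+0.5014, +0.8652)
n_1 = (+0.0000, +1.0000)
n_2 = (-0.8151, +0.5794)
n_3 = (-0.9056, -0.4240)
n_4 = (-0.3500, -0.9368)
n_5 = (+0.7512, -0.6601)
n_6 = (+0.8617, +0.5074)
  (0,1): δ = 149.91°  ·
  (0,2): δ = 95.32°  ·
  (0,3): δ = 34.82°  ·
  (0,4): δ = 9.61°  ✓
  (0,5): δ = 78.78°  ·
  (0,6): δ = 150.58°  ·
  (1,2): δ = 125.41°  ·
  (1,3): δ = 64.91°  ·
  (1,4): δ = 20.49°  ·
  (1,5): δ = 48.69°  ·
  (1,6): δ = 120.49°  ·
  (2,3): δ = 119.50°  ·
  (2,4): δ = 75.08°  ·
  (2,5): δ = 5.90°  ✓
  (2,6): δ = 65.90°  ·
  (3,4): δ = 135.58°  ·
  (3,5): δ = 66.40°  ·
  (3,6): δ = 5.40°  ✓
  (4,5): δ = 110.82°  ·
  (4,6): δ = 39.02°  ·
  (5,6): δ = 108.20°  ·
antipodal pairs: 3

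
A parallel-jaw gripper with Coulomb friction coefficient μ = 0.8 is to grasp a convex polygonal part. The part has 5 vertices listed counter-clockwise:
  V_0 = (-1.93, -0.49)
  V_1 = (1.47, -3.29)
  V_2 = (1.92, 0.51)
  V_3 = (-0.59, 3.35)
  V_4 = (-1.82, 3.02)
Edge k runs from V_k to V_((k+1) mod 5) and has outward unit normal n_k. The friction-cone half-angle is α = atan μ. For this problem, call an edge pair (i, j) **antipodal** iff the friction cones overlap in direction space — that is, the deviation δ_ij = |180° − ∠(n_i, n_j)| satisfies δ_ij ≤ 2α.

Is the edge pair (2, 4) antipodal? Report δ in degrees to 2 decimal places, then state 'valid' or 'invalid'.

α = atan 0.8 = 38.66°;  2α = 77.32°
edge 2: e_2 = (-2.51, +2.84);  n_2 = (+0.7493, +0.6622)
edge 4: e_4 = (-0.11, -3.51);  n_4 = (-0.9995, +0.0313)
∠(n_2, n_4) = 136.73°
δ = |180° − 136.73°| = 43.27°
43.27° ≤ 2α = 77.32°  →  valid

δ = 43.27°, valid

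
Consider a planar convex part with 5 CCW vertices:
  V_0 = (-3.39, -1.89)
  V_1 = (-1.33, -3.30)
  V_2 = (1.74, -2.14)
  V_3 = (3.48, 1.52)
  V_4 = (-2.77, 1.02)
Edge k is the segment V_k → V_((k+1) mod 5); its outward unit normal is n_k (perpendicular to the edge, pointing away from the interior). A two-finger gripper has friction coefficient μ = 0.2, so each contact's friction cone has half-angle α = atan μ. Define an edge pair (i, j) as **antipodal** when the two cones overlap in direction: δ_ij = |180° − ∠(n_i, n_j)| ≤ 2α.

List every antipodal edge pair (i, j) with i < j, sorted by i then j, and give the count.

α = atan 0.2 = 11.31°;  2α = 22.62°
n_0 = (-0.5648, -0.8252)
n_1 = (+0.3535, -0.9354)
n_2 = (+0.9031, -0.4294)
n_3 = (-0.0797, +0.9968)
n_4 = (-0.9780, +0.2084)
  (0,1): δ = 124.91°  ·
  (0,2): δ = 81.04°  ·
  (0,3): δ = 38.96°  ·
  (0,4): δ = 112.36°  ·
  (1,2): δ = 136.13°  ·
  (1,3): δ = 16.13°  ✓
  (1,4): δ = 57.27°  ·
  (2,3): δ = 60.00°  ·
  (2,4): δ = 13.40°  ✓
  (3,4): δ = 106.60°  ·
antipodal pairs: 2

count = 2; pairs: (1,3), (2,4)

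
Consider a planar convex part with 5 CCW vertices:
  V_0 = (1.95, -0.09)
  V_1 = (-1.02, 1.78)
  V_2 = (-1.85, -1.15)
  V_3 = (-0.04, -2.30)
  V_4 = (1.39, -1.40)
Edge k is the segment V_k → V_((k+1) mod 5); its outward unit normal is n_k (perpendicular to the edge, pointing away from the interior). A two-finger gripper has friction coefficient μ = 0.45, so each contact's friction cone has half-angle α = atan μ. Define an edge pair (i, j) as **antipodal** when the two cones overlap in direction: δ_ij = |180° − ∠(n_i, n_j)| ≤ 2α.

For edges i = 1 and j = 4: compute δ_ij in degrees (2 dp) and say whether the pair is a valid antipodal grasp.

δ = 7.33°, valid

α = atan 0.45 = 24.23°;  2α = 48.46°
edge 1: e_1 = (-0.83, -2.93);  n_1 = (-0.9621, +0.2726)
edge 4: e_4 = (+0.56, +1.31);  n_4 = (+0.9195, -0.3931)
∠(n_1, n_4) = 172.67°
δ = |180° − 172.67°| = 7.33°
7.33° ≤ 2α = 48.46°  →  valid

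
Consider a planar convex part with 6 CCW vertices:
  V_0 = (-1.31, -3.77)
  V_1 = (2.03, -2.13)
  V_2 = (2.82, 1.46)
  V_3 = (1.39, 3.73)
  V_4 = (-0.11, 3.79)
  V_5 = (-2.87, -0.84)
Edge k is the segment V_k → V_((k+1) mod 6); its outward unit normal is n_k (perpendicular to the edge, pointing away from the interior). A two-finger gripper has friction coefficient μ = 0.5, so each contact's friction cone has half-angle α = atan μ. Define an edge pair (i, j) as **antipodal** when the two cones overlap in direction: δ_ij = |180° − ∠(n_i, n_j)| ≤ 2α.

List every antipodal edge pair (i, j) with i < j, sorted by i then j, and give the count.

count = 5; pairs: (0,3), (0,4), (1,4), (1,5), (2,5)

α = atan 0.5 = 26.57°;  2α = 53.13°
n_0 = (+0.4408, -0.8976)
n_1 = (+0.9766, -0.2149)
n_2 = (+0.8461, +0.5330)
n_3 = (+0.0400, +0.9992)
n_4 = (-0.8590, +0.5120)
n_5 = (-0.8827, -0.4700)
  (0,1): δ = 128.56°  ·
  (0,2): δ = 83.94°  ·
  (0,3): δ = 28.44°  ✓
  (0,4): δ = 33.05°  ✓
  (0,5): δ = 91.88°  ·
  (1,2): δ = 135.38°  ·
  (1,3): δ = 79.88°  ·
  (1,4): δ = 18.39°  ✓
  (1,5): δ = 40.44°  ✓
  (2,3): δ = 124.50°  ·
  (2,4): δ = 63.01°  ·
  (2,5): δ = 4.18°  ✓
  (3,4): δ = 118.51°  ·
  (3,5): δ = 59.68°  ·
  (4,5): δ = 121.17°  ·
antipodal pairs: 5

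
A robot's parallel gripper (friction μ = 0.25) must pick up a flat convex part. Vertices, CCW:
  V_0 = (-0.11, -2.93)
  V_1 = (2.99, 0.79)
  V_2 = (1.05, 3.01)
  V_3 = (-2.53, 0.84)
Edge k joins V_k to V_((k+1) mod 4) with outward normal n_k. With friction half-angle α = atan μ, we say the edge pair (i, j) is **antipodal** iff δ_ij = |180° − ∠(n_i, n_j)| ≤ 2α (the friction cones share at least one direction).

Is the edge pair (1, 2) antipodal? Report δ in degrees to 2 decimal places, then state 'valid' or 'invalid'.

α = atan 0.25 = 14.04°;  2α = 28.07°
edge 1: e_1 = (-1.94, +2.22);  n_1 = (+0.7530, +0.6580)
edge 2: e_2 = (-3.58, -2.17);  n_2 = (-0.5184, +0.8552)
∠(n_1, n_2) = 80.07°
δ = |180° − 80.07°| = 99.93°
99.93° > 2α = 28.07°  →  invalid

δ = 99.93°, invalid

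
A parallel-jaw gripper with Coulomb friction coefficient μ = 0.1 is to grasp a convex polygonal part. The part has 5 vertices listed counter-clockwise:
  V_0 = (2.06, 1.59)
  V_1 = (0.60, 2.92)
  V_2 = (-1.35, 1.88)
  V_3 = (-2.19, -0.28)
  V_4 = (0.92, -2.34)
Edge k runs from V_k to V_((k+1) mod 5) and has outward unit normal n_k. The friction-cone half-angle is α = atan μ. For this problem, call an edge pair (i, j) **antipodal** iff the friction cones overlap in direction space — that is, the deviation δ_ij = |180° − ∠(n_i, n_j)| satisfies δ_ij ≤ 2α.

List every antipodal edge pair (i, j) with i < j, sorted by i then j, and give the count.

α = atan 0.1 = 5.71°;  2α = 11.42°
n_0 = (+0.6734, +0.7393)
n_1 = (-0.4706, +0.8824)
n_2 = (-0.9320, +0.3624)
n_3 = (-0.5522, -0.8337)
n_4 = (+0.9604, -0.2786)
  (0,1): δ = 109.60°  ·
  (0,2): δ = 68.92°  ·
  (0,3): δ = 8.81°  ✓
  (0,4): δ = 116.16°  ·
  (1,2): δ = 139.32°  ·
  (1,3): δ = 61.59°  ·
  (1,4): δ = 45.75°  ·
  (2,3): δ = 102.27°  ·
  (2,4): δ = 5.07°  ✓
  (3,4): δ = 72.66°  ·
antipodal pairs: 2

count = 2; pairs: (0,3), (2,4)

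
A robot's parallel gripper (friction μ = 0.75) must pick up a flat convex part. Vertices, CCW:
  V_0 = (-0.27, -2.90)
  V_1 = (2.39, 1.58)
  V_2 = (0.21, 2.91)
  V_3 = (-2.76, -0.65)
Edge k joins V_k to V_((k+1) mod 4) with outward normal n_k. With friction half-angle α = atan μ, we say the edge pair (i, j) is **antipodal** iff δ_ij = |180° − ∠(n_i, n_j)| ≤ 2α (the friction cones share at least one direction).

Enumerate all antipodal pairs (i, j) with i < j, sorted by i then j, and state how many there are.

α = atan 0.75 = 36.87°;  2α = 73.74°
n_0 = (+0.8599, -0.5105)
n_1 = (+0.5208, +0.8537)
n_2 = (-0.7679, +0.6406)
n_3 = (-0.6704, -0.7420)
  (0,1): δ = 90.69°  ·
  (0,2): δ = 9.14°  ✓
  (0,3): δ = 78.60°  ·
  (1,2): δ = 98.45°  ·
  (1,3): δ = 10.71°  ✓
  (2,3): δ = 92.26°  ·
antipodal pairs: 2

count = 2; pairs: (0,2), (1,3)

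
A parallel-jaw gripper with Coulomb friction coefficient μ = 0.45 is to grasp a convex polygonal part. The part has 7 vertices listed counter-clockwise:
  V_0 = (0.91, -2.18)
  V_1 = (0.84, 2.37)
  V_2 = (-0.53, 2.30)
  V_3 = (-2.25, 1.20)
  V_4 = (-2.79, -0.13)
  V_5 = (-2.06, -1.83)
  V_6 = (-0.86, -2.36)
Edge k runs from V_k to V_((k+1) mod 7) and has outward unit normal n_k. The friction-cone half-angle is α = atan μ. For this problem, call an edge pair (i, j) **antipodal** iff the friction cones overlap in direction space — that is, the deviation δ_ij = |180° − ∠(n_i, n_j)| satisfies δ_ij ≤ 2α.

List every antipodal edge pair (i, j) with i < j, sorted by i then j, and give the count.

α = atan 0.45 = 24.23°;  2α = 48.46°
n_0 = (+0.9999, +0.0154)
n_1 = (-0.0510, +0.9987)
n_2 = (-0.5388, +0.8424)
n_3 = (-0.9265, +0.3762)
n_4 = (-0.9189, -0.3946)
n_5 = (-0.4040, -0.9148)
n_6 = (+0.1012, -0.9949)
  (0,1): δ = 87.96°  ·
  (0,2): δ = 58.28°  ·
  (0,3): δ = 22.98°  ✓
  (0,4): δ = 22.36°  ✓
  (0,5): δ = 65.29°  ·
  (0,6): δ = 94.93°  ·
  (1,2): δ = 150.32°  ·
  (1,3): δ = 115.02°  ·
  (1,4): δ = 69.69°  ·
  (1,5): δ = 26.75°  ✓
  (1,6): δ = 2.88°  ✓
  (2,3): δ = 144.70°  ·
  (2,4): δ = 99.36°  ·
  (2,5): δ = 56.43°  ·
  (2,6): δ = 26.79°  ✓
  (3,4): δ = 134.66°  ·
  (3,5): δ = 91.73°  ·
  (3,6): δ = 62.10°  ·
  (4,5): δ = 137.07°  ·
  (4,6): δ = 107.43°  ·
  (5,6): δ = 150.36°  ·
antipodal pairs: 5

count = 5; pairs: (0,3), (0,4), (1,5), (1,6), (2,6)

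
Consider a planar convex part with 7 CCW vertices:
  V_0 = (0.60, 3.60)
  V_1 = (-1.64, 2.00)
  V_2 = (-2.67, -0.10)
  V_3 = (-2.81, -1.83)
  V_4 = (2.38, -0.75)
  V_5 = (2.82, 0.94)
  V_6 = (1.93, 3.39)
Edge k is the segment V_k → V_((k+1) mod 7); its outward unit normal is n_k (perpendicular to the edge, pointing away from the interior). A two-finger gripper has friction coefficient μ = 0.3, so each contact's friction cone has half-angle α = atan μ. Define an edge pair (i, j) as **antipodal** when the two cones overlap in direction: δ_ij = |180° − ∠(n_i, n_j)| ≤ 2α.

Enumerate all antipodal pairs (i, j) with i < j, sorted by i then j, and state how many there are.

count = 5; pairs: (0,3), (1,4), (2,4), (2,5), (3,6)

α = atan 0.3 = 16.70°;  2α = 33.40°
n_0 = (-0.5812, +0.8137)
n_1 = (-0.8978, +0.4404)
n_2 = (-0.9967, +0.0807)
n_3 = (+0.2037, -0.9790)
n_4 = (+0.9677, -0.2520)
n_5 = (+0.9399, +0.3414)
n_6 = (+0.1560, +0.9878)
  (0,1): δ = 151.66°  ·
  (0,2): δ = 130.16°  ·
  (0,3): δ = 23.78°  ✓
  (0,4): δ = 39.87°  ·
  (0,5): δ = 74.43°  ·
  (0,6): δ = 135.49°  ·
  (1,2): δ = 158.50°  ·
  (1,3): δ = 52.12°  ·
  (1,4): δ = 11.53°  ✓
  (1,5): δ = 46.09°  ·
  (1,6): δ = 107.15°  ·
  (2,3): δ = 73.62°  ·
  (2,4): δ = 9.97°  ✓
  (2,5): δ = 24.59°  ✓
  (2,6): δ = 85.65°  ·
  (3,4): δ = 116.35°  ·
  (3,5): δ = 81.79°  ·
  (3,6): δ = 20.73°  ✓
  (4,5): δ = 145.44°  ·
  (4,6): δ = 84.38°  ·
  (5,6): δ = 118.94°  ·
antipodal pairs: 5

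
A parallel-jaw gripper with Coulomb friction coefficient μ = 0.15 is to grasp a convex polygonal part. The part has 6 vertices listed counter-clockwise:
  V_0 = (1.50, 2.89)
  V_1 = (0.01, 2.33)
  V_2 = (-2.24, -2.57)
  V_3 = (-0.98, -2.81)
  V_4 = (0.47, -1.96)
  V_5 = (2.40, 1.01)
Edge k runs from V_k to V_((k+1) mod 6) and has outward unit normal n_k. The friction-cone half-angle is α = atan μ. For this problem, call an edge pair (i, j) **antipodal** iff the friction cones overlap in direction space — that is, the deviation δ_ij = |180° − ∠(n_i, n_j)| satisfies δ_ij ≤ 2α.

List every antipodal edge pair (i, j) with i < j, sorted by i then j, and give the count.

α = atan 0.15 = 8.53°;  2α = 17.06°
n_0 = (-0.3518, +0.9361)
n_1 = (-0.9088, +0.4173)
n_2 = (-0.1871, -0.9823)
n_3 = (+0.5057, -0.8627)
n_4 = (+0.8385, -0.5449)
n_5 = (+0.9020, +0.4318)
  (0,1): δ = 135.26°  ·
  (0,2): δ = 31.38°  ·
  (0,3): δ = 9.78°  ✓
  (0,4): δ = 36.38°  ·
  (0,5): δ = 94.98°  ·
  (1,2): δ = 76.12°  ·
  (1,3): δ = 34.96°  ·
  (1,4): δ = 8.35°  ✓
  (1,5): δ = 50.25°  ·
  (2,3): δ = 138.84°  ·
  (2,4): δ = 112.23°  ·
  (2,5): δ = 53.63°  ·
  (3,4): δ = 153.40°  ·
  (3,5): δ = 94.80°  ·
  (4,5): δ = 121.40°  ·
antipodal pairs: 2

count = 2; pairs: (0,3), (1,4)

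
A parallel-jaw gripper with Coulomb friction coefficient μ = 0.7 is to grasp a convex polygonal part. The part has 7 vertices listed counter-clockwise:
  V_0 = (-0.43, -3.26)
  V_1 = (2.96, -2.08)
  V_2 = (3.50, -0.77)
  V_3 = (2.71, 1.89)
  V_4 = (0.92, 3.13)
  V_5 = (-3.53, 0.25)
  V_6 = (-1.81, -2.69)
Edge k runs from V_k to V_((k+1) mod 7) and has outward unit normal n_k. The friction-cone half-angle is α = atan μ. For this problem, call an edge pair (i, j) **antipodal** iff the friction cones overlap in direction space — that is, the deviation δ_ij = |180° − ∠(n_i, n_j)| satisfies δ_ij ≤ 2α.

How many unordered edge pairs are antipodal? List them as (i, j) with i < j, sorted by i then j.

α = atan 0.7 = 34.99°;  2α = 69.98°
n_0 = (+0.3287, -0.9444)
n_1 = (+0.9245, -0.3811)
n_2 = (+0.9586, +0.2847)
n_3 = (+0.5694, +0.8220)
n_4 = (-0.5433, +0.8395)
n_5 = (-0.8631, -0.5050)
n_6 = (-0.3818, -0.9243)
  (0,1): δ = 131.59°  ·
  (0,2): δ = 92.65°  ·
  (0,3): δ = 53.90°  ✓
  (0,4): δ = 13.72°  ✓
  (0,5): δ = 101.14°  ·
  (0,6): δ = 138.37°  ·
  (1,2): δ = 141.06°  ·
  (1,3): δ = 102.31°  ·
  (1,4): δ = 34.69°  ✓
  (1,5): δ = 52.73°  ✓
  (1,6): δ = 89.96°  ·
  (2,3): δ = 141.25°  ·
  (2,4): δ = 73.63°  ·
  (2,5): δ = 13.79°  ✓
  (2,6): δ = 51.02°  ✓
  (3,4): δ = 112.38°  ·
  (3,5): δ = 24.96°  ✓
  (3,6): δ = 12.27°  ✓
  (4,5): δ = 92.58°  ·
  (4,6): δ = 55.35°  ✓
  (5,6): δ = 142.77°  ·
antipodal pairs: 9

count = 9; pairs: (0,3), (0,4), (1,4), (1,5), (2,5), (2,6), (3,5), (3,6), (4,6)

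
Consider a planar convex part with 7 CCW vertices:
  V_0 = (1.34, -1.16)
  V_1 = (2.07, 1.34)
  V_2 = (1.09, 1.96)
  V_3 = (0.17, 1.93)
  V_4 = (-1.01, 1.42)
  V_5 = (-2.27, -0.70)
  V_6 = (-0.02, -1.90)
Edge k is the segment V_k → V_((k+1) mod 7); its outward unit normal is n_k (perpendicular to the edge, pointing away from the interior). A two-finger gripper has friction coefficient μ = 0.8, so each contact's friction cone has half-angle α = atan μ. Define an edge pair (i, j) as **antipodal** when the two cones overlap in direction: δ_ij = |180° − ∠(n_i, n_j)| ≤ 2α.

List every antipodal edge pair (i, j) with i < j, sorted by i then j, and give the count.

α = atan 0.8 = 38.66°;  2α = 77.32°
n_0 = (+0.9599, -0.2803)
n_1 = (+0.5346, +0.8451)
n_2 = (-0.0326, +0.9995)
n_3 = (-0.3967, +0.9179)
n_4 = (-0.8596, +0.5109)
n_5 = (-0.4706, -0.8824)
n_6 = (+0.4779, -0.8784)
  (0,1): δ = 106.04°  ·
  (0,2): δ = 71.85°  ✓
  (0,3): δ = 50.35°  ✓
  (0,4): δ = 14.45°  ✓
  (0,5): δ = 78.21°  ·
  (0,6): δ = 134.83°  ·
  (1,2): δ = 145.81°  ·
  (1,3): δ = 124.31°  ·
  (1,4): δ = 88.41°  ·
  (1,5): δ = 4.25°  ✓
  (1,6): δ = 60.87°  ✓
  (2,3): δ = 158.49°  ·
  (2,4): δ = 122.59°  ·
  (2,5): δ = 29.94°  ✓
  (2,6): δ = 26.68°  ✓
  (3,4): δ = 144.10°  ·
  (3,5): δ = 51.45°  ✓
  (3,6): δ = 5.18°  ✓
  (4,5): δ = 87.35°  ·
  (4,6): δ = 30.72°  ✓
  (5,6): δ = 123.38°  ·
antipodal pairs: 10

count = 10; pairs: (0,2), (0,3), (0,4), (1,5), (1,6), (2,5), (2,6), (3,5), (3,6), (4,6)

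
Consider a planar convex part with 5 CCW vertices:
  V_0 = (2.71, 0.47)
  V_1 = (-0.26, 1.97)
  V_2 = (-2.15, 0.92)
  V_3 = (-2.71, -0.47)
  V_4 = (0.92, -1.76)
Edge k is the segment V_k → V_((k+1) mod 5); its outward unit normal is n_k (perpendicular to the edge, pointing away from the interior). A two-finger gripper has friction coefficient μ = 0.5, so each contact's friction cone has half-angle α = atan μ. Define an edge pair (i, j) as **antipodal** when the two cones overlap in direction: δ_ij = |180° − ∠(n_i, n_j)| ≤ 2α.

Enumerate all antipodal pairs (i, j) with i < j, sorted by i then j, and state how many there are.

count = 4; pairs: (0,3), (1,3), (1,4), (2,4)

α = atan 0.5 = 26.57°;  2α = 53.13°
n_0 = (+0.4508, +0.8926)
n_1 = (-0.4856, +0.8742)
n_2 = (-0.9276, +0.3737)
n_3 = (-0.3349, -0.9423)
n_4 = (+0.7798, -0.6260)
  (0,1): δ = 124.15°  ·
  (0,2): δ = 85.15°  ·
  (0,3): δ = 7.23°  ✓
  (0,4): δ = 78.04°  ·
  (1,2): δ = 141.00°  ·
  (1,3): δ = 48.62°  ✓
  (1,4): δ = 22.19°  ✓
  (2,3): δ = 87.62°  ·
  (2,4): δ = 16.81°  ✓
  (3,4): δ = 109.19°  ·
antipodal pairs: 4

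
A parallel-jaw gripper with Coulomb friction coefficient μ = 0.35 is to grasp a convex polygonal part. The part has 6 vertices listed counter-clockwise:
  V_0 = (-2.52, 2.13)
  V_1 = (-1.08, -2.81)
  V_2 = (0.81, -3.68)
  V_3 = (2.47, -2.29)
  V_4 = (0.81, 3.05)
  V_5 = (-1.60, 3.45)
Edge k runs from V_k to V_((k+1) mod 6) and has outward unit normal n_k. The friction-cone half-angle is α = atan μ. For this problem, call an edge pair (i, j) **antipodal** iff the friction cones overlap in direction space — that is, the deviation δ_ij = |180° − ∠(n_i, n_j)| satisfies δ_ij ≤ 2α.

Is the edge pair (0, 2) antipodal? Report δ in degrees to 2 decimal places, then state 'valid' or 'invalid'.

α = atan 0.35 = 19.29°;  2α = 38.58°
edge 0: e_0 = (+1.44, -4.94);  n_0 = (-0.9600, -0.2799)
edge 2: e_2 = (+1.66, +1.39);  n_2 = (+0.6420, -0.7667)
∠(n_0, n_2) = 113.69°
δ = |180° − 113.69°| = 66.31°
66.31° > 2α = 38.58°  →  invalid

δ = 66.31°, invalid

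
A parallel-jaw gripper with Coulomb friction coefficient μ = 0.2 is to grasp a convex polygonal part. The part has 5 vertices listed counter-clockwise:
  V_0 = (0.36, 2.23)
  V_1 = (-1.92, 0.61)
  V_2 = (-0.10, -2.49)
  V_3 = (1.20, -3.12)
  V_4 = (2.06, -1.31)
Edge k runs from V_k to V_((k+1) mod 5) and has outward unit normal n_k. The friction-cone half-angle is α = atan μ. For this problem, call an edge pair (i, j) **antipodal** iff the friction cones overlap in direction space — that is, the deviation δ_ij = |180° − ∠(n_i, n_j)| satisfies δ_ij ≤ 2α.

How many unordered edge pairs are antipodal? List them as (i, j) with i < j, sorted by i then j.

α = atan 0.2 = 11.31°;  2α = 22.62°
n_0 = (-0.5792, +0.8152)
n_1 = (-0.8624, -0.5063)
n_2 = (-0.4361, -0.8999)
n_3 = (+0.9032, -0.4292)
n_4 = (+0.9014, +0.4329)
  (0,1): δ = 94.98°  ·
  (0,2): δ = 61.25°  ·
  (0,3): δ = 29.19°  ·
  (0,4): δ = 80.26°  ·
  (1,2): δ = 146.27°  ·
  (1,3): δ = 55.83°  ·
  (1,4): δ = 4.77°  ✓
  (2,3): δ = 89.56°  ·
  (2,4): δ = 38.49°  ·
  (3,4): δ = 128.93°  ·
antipodal pairs: 1

count = 1; pairs: (1,4)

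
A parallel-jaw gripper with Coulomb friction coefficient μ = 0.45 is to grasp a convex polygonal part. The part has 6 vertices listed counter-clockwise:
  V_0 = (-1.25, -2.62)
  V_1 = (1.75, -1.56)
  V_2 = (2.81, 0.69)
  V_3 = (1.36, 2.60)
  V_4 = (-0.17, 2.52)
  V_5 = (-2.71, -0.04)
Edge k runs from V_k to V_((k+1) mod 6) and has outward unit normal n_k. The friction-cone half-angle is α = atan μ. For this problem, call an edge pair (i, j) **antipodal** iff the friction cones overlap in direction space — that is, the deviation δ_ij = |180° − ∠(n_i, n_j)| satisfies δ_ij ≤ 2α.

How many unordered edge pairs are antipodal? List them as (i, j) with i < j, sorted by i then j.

count = 4; pairs: (0,3), (0,4), (1,4), (2,5)

α = atan 0.45 = 24.23°;  2α = 48.46°
n_0 = (+0.3331, -0.9429)
n_1 = (+0.9046, -0.4262)
n_2 = (+0.7965, +0.6047)
n_3 = (-0.0522, +0.9986)
n_4 = (-0.7099, +0.7043)
n_5 = (-0.8703, -0.4925)
  (0,1): δ = 134.69°  ·
  (0,2): δ = 72.26°  ·
  (0,3): δ = 16.47°  ✓
  (0,4): δ = 25.76°  ✓
  (0,5): δ = 100.05°  ·
  (1,2): δ = 117.57°  ·
  (1,3): δ = 61.78°  ·
  (1,4): δ = 19.55°  ✓
  (1,5): δ = 54.73°  ·
  (2,3): δ = 124.21°  ·
  (2,4): δ = 81.98°  ·
  (2,5): δ = 7.70°  ✓
  (3,4): δ = 137.77°  ·
  (3,5): δ = 63.49°  ·
  (4,5): δ = 105.72°  ·
antipodal pairs: 4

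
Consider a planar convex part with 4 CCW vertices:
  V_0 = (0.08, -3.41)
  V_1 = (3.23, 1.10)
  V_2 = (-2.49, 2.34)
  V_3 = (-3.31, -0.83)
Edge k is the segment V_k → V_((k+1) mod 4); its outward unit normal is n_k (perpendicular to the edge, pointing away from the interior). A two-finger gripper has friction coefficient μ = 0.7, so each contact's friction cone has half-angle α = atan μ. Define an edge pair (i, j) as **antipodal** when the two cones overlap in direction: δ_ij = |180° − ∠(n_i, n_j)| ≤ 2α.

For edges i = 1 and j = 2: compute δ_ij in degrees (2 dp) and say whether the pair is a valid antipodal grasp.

α = atan 0.7 = 34.99°;  2α = 69.98°
edge 1: e_1 = (-5.72, +1.24);  n_1 = (+0.2119, +0.9773)
edge 2: e_2 = (-0.82, -3.17);  n_2 = (-0.9681, +0.2504)
∠(n_1, n_2) = 87.73°
δ = |180° − 87.73°| = 92.27°
92.27° > 2α = 69.98°  →  invalid

δ = 92.27°, invalid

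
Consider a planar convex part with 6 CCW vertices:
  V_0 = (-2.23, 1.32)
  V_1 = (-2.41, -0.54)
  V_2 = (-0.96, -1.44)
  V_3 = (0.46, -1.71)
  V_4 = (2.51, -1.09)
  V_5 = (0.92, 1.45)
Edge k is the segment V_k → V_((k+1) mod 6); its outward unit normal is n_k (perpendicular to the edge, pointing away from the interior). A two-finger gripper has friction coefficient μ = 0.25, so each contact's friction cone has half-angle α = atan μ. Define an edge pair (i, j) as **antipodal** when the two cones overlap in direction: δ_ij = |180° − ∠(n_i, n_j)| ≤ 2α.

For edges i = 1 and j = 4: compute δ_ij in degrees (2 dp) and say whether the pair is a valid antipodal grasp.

α = atan 0.25 = 14.04°;  2α = 28.07°
edge 1: e_1 = (+1.45, -0.90);  n_1 = (-0.5274, -0.8496)
edge 4: e_4 = (-1.59, +2.54);  n_4 = (+0.8476, +0.5306)
∠(n_1, n_4) = 153.87°
δ = |180° − 153.87°| = 26.13°
26.13° ≤ 2α = 28.07°  →  valid

δ = 26.13°, valid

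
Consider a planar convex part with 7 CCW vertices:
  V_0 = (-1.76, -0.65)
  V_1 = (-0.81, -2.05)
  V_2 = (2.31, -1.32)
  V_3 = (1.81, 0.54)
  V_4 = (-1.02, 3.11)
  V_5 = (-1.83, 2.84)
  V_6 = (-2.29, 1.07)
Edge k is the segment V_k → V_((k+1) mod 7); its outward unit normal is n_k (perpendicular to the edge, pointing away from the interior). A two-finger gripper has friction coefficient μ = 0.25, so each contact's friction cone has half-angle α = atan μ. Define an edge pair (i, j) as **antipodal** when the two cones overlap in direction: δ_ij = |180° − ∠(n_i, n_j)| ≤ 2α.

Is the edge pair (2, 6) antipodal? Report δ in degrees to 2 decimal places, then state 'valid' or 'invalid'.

δ = 2.08°, valid

α = atan 0.25 = 14.04°;  2α = 28.07°
edge 2: e_2 = (-0.50, +1.86);  n_2 = (+0.9657, +0.2596)
edge 6: e_6 = (+0.53, -1.72);  n_6 = (-0.9557, -0.2945)
∠(n_2, n_6) = 177.92°
δ = |180° − 177.92°| = 2.08°
2.08° ≤ 2α = 28.07°  →  valid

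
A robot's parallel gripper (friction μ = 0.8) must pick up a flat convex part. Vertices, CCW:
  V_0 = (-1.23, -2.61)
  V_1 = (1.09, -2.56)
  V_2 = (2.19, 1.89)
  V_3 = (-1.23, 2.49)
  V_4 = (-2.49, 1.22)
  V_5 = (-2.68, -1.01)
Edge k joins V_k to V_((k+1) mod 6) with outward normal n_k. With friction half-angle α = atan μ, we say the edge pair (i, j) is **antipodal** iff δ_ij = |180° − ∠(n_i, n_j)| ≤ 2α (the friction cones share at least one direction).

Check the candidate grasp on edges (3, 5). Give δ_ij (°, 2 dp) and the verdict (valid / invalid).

δ = 93.04°, invalid

α = atan 0.8 = 38.66°;  2α = 77.32°
edge 3: e_3 = (-1.26, -1.27);  n_3 = (-0.7099, +0.7043)
edge 5: e_5 = (+1.45, -1.60);  n_5 = (-0.7410, -0.6715)
∠(n_3, n_5) = 86.96°
δ = |180° − 86.96°| = 93.04°
93.04° > 2α = 77.32°  →  invalid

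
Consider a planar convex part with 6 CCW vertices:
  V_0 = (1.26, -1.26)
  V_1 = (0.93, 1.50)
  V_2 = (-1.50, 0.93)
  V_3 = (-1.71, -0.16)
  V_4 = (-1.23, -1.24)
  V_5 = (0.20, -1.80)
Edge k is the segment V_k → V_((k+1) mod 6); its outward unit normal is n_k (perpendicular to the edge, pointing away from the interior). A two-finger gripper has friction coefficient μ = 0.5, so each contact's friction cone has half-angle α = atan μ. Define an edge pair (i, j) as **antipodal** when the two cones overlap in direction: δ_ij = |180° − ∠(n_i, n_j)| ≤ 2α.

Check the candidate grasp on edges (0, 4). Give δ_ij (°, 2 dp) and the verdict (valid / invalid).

α = atan 0.5 = 26.57°;  2α = 53.13°
edge 0: e_0 = (-0.33, +2.76);  n_0 = (+0.9929, +0.1187)
edge 4: e_4 = (+1.43, -0.56);  n_4 = (-0.3646, -0.9311)
∠(n_0, n_4) = 118.20°
δ = |180° − 118.20°| = 61.80°
61.80° > 2α = 53.13°  →  invalid

δ = 61.80°, invalid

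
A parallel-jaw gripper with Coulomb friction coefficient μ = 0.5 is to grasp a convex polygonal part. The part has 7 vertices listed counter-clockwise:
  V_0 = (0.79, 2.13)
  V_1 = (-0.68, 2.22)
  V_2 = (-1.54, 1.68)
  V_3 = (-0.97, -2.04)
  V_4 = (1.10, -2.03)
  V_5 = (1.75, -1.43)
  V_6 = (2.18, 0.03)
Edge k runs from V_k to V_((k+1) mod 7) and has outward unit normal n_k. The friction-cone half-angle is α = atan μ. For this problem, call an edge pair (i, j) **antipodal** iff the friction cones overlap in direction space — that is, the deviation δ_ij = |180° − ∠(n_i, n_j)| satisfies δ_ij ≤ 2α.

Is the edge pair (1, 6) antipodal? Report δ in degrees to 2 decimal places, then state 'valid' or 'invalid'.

α = atan 0.5 = 26.57°;  2α = 53.13°
edge 1: e_1 = (-0.86, -0.54);  n_1 = (-0.5318, +0.8469)
edge 6: e_6 = (-1.39, +2.10);  n_6 = (+0.8339, +0.5519)
∠(n_1, n_6) = 88.62°
δ = |180° − 88.62°| = 91.38°
91.38° > 2α = 53.13°  →  invalid

δ = 91.38°, invalid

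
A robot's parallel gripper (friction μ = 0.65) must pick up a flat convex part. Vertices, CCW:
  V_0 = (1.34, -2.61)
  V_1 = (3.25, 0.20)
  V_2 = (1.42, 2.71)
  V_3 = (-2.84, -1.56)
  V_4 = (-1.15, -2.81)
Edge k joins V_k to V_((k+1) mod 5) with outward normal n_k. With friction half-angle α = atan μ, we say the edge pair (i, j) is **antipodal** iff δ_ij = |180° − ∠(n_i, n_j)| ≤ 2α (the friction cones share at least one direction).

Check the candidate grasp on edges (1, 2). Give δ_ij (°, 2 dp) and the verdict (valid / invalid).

α = atan 0.65 = 33.02°;  2α = 66.05°
edge 1: e_1 = (-1.83, +2.51);  n_1 = (+0.8080, +0.5891)
edge 2: e_2 = (-4.26, -4.27);  n_2 = (-0.7079, +0.7063)
∠(n_1, n_2) = 98.97°
δ = |180° − 98.97°| = 81.03°
81.03° > 2α = 66.05°  →  invalid

δ = 81.03°, invalid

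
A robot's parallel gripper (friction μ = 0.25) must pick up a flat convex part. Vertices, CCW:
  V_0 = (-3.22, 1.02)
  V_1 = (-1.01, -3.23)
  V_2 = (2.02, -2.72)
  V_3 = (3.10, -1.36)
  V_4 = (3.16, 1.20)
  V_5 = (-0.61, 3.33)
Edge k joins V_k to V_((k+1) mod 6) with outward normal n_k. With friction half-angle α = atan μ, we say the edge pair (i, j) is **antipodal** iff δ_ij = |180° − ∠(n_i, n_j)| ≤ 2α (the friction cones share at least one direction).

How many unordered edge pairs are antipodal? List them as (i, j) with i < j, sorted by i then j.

α = atan 0.25 = 14.04°;  2α = 28.07°
n_0 = (-0.8872, -0.4614)
n_1 = (+0.1660, -0.9861)
n_2 = (+0.7831, -0.6219)
n_3 = (+0.9997, -0.0234)
n_4 = (+0.4919, +0.8706)
n_5 = (-0.6628, +0.7488)
  (0,1): δ = 107.92°  ·
  (0,2): δ = 65.93°  ·
  (0,3): δ = 28.82°  ·
  (0,4): δ = 33.06°  ·
  (0,5): δ = 104.04°  ·
  (1,2): δ = 138.01°  ·
  (1,3): δ = 100.90°  ·
  (1,4): δ = 39.02°  ·
  (1,5): δ = 31.96°  ·
  (2,3): δ = 142.89°  ·
  (2,4): δ = 81.01°  ·
  (2,5): δ = 10.04°  ✓
  (3,4): δ = 118.12°  ·
  (3,5): δ = 47.15°  ·
  (4,5): δ = 109.02°  ·
antipodal pairs: 1

count = 1; pairs: (2,5)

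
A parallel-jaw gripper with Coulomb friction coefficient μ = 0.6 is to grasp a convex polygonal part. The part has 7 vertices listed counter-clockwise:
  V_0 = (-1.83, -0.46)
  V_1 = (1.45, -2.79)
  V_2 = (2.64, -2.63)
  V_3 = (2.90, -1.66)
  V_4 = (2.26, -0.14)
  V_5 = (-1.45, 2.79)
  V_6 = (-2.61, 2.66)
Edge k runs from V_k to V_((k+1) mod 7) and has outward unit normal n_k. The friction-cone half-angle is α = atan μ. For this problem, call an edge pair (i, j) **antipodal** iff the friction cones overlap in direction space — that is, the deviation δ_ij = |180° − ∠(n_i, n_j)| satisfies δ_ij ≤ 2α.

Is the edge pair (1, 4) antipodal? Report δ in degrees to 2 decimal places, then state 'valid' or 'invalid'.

δ = 45.96°, valid

α = atan 0.6 = 30.96°;  2α = 61.93°
edge 1: e_1 = (+1.19, +0.16);  n_1 = (+0.1333, -0.9911)
edge 4: e_4 = (-3.71, +2.93);  n_4 = (+0.6198, +0.7848)
∠(n_1, n_4) = 134.04°
δ = |180° − 134.04°| = 45.96°
45.96° ≤ 2α = 61.93°  →  valid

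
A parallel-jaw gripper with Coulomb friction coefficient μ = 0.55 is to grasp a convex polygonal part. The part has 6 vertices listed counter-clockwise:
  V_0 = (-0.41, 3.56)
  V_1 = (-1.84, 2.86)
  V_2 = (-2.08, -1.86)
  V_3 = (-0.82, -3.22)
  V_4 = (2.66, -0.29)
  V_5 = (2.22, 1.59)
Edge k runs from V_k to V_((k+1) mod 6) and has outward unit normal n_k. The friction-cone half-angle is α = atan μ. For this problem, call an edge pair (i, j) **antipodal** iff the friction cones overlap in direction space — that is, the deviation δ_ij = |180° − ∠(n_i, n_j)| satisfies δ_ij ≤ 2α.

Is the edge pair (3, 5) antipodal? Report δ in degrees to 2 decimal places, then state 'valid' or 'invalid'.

δ = 76.93°, invalid

α = atan 0.55 = 28.81°;  2α = 57.62°
edge 3: e_3 = (+3.48, +2.93);  n_3 = (+0.6441, -0.7650)
edge 5: e_5 = (-2.63, +1.97);  n_5 = (+0.5995, +0.8004)
∠(n_3, n_5) = 103.07°
δ = |180° − 103.07°| = 76.93°
76.93° > 2α = 57.62°  →  invalid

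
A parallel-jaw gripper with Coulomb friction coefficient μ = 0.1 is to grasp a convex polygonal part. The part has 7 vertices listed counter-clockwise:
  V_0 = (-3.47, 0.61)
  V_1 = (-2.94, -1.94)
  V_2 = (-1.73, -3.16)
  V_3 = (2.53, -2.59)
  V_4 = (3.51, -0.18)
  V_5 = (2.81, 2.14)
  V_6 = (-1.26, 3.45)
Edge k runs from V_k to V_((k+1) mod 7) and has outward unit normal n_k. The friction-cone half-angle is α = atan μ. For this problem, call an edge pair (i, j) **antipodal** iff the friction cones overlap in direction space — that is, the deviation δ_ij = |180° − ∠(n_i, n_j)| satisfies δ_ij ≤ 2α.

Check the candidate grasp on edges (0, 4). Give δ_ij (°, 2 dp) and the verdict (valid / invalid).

δ = 5.05°, valid

α = atan 0.1 = 5.71°;  2α = 11.42°
edge 0: e_0 = (+0.53, -2.55);  n_0 = (-0.9791, -0.2035)
edge 4: e_4 = (-0.70, +2.32);  n_4 = (+0.9574, +0.2889)
∠(n_0, n_4) = 174.95°
δ = |180° − 174.95°| = 5.05°
5.05° ≤ 2α = 11.42°  →  valid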